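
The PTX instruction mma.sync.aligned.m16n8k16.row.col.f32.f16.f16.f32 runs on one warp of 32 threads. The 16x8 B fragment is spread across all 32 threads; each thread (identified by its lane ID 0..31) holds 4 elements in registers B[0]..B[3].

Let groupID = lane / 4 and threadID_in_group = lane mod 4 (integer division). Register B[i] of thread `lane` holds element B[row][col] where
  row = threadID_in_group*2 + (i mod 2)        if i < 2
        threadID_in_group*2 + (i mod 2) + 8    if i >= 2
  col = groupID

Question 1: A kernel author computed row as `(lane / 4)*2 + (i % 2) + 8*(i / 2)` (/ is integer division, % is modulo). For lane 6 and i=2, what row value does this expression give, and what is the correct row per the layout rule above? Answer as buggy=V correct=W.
buggy=10 correct=12

`(lane / 4)*2 + (i % 2) + 8*(i / 2)`[6,2]⇒10
lane 6⇒6/4=1, 6 mod 4=2
i=2  r:2·2+0+8⇒12  c:1
row: 10 vs 12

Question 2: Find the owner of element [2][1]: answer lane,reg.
c: 1->gid=1  r: 2->r8=0,tid=1,i&1=0
L=1*4+1=5  i=0*2+0=0

5,0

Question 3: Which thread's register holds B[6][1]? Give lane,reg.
7,0

c=1⇒gr=1  r=6⇒Rb=0,th=3,odd=0
L=1*4+3=7  i=0*2+0=0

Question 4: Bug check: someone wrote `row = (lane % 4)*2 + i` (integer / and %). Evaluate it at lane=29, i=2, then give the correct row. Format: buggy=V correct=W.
`(lane % 4)*2 + i`[29,2]→4
lane 29: G=7 (29/4), T=1 (29%4)
i=2: r=1*2+0+8=10, c=G=7
row: 4 vs 10

buggy=4 correct=10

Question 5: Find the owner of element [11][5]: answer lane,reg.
c=5⇒gr=5  r=11⇒Rb=1,th=1,odd=1
L=5*4+1=21  i=1*2+1=3

21,3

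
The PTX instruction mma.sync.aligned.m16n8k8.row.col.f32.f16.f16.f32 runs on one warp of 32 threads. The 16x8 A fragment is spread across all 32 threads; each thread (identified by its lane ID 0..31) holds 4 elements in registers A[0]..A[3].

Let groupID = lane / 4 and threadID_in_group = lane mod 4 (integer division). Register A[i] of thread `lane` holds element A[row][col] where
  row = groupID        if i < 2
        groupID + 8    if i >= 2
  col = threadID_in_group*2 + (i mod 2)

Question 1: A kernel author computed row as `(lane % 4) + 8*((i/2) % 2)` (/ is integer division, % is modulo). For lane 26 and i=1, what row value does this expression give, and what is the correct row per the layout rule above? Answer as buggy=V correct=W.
buggy=2 correct=6

`(lane % 4) + 8*((i/2) % 2)`[26,1]->2
26: gid=6,tid=2
[1] (6+0,2*2+1) = (6,5)
row: 2 vs 6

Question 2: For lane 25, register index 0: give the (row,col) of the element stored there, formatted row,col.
L=25⇒gr=25>>2=6, th=25&3=1
[0]⇒row 6+0=6  col 1·2+0=2

6,2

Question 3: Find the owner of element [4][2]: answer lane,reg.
r=4⇒gr=4,Rb=0  c=2⇒th=1,odd=0
L=4*4+1=17  i=0*2+0=0

17,0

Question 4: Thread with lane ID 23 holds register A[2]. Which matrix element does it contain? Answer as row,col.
lane 23⇒23/4=5, 23 mod 4=3
i=2  r:5+8⇒13  c:2·3+0⇒6

13,6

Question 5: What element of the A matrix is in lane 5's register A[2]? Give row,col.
L=5⇒gr=5>>2=1, th=5&3=1
[2]⇒row 1+8=9  col 1·2+0=2

9,2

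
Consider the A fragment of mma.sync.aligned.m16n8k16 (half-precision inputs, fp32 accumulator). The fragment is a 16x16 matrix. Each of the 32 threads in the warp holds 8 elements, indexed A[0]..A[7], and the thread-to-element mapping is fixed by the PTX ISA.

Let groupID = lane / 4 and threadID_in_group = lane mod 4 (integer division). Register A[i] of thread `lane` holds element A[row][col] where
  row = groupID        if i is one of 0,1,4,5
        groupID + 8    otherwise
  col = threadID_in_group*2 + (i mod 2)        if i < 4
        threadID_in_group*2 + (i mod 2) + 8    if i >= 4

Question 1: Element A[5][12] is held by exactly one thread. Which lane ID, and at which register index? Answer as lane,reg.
r:5=>grp=5,rB=0  c:12=>cB=1,tig=2,lo=0
L=5*4+2=22  i=1*4+0*2+0=4

22,4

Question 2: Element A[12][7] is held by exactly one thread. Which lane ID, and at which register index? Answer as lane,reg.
r=12→G=4,rhi=1  c=7→chi=0,T=3,p=1
L=4*4+3=19  i=0*4+1*2+1=3

19,3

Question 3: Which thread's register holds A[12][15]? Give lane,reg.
19,7

r=12->g=4,rb=1  c=15->cb=1,t=3,b0=1
L=4*4+3=19  i=1*4+1*2+1=7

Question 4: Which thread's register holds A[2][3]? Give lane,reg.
9,1

r=2→G=2,rhi=0  c=3→chi=0,T=1,p=1
L=2*4+1=9  i=0*4+0*2+1=1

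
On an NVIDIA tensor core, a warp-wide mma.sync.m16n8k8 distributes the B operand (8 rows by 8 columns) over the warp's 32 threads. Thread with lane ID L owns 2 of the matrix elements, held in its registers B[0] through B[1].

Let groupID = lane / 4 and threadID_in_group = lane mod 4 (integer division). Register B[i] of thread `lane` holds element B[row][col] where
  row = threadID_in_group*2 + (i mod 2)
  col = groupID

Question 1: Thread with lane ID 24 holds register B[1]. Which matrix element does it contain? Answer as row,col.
24: gid=6,tid=0
[1] (0*2+1,6) = (1,6)

1,6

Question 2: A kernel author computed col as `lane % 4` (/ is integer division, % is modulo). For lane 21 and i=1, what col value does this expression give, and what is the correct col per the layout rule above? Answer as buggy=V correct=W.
`lane % 4`[21,1]→1
lane 21: G=5 (21/4), T=1 (21%4)
i=1: r=1*2+1=3, c=G=5
col: 1 vs 5

buggy=1 correct=5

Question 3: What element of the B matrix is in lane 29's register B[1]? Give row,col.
3,7

lane 29->29/4=7, 29 mod 4=1
i=1  r:2·1+1->3  c:7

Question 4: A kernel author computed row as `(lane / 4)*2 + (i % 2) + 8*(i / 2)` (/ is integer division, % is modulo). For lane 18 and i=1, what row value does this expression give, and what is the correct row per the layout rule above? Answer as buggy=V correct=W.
`(lane / 4)*2 + (i % 2) + 8*(i / 2)`[18,1]=>9
lane 18=>18/4=4, 18 mod 4=2
i=1  r:2·2+1=>5  c:4
row: 9 vs 5

buggy=9 correct=5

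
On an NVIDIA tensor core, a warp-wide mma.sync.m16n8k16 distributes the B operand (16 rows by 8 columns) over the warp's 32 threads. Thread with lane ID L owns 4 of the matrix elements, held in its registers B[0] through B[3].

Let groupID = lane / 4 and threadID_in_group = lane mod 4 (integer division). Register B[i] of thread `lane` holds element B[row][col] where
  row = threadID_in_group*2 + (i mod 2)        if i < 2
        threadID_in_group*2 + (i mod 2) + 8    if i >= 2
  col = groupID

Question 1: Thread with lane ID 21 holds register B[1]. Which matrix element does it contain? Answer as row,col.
lane 21=>21/4=5, 21 mod 4=1
i=1  r:2·1+1+0=>3  c:5

3,5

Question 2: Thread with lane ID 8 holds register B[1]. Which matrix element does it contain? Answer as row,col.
lane 8⇒8/4=2, 8 mod 4=0
i=1  r:2·0+1+0⇒1  c:2

1,2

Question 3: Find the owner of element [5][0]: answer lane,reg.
2,1

c: 0->gid=0  r: 5->r8=0,tid=2,i&1=1
L=0*4+2=2  i=0*2+1=1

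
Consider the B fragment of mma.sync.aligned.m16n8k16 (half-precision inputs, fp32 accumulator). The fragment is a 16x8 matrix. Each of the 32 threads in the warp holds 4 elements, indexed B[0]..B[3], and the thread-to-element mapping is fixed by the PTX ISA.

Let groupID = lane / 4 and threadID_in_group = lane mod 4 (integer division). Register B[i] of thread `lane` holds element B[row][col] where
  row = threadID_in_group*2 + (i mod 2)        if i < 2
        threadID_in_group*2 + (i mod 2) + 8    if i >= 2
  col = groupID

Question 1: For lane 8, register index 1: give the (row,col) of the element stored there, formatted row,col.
1,2

L=8->g=8>>2=2, t=8&3=0
[1]->row 0·2+1+0=1  col g=2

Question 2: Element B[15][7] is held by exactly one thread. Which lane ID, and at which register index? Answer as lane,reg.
31,3

c=7->g=7  r=15->rb=1,t=3,b0=1
L=7*4+3=31  i=1*2+1=3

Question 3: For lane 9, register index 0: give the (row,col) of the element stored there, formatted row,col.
2,2

9: gr=2,th=1
[0] (1*2+0+0,2) = (2,2)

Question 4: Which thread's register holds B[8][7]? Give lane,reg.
28,2

c=7⇒gr=7  r=8⇒Rb=1,th=0,odd=0
L=7*4+0=28  i=1*2+0=2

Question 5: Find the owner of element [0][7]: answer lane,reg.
c=7->g=7  r=0->rb=0,t=0,b0=0
L=7*4+0=28  i=0*2+0=0

28,0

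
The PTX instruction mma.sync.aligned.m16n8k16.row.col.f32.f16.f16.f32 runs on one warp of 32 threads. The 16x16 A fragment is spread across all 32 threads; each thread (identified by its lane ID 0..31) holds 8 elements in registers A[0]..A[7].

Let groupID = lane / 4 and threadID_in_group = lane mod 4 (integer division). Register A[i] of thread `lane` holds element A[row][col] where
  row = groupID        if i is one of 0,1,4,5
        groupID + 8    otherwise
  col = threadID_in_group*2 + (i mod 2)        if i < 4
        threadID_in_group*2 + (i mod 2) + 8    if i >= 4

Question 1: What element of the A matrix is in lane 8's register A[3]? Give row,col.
10,1

lane 8: gid=2 (8/4), tid=0 (8%4)
i=3: r=2+8=10, c=0*2+1+0=1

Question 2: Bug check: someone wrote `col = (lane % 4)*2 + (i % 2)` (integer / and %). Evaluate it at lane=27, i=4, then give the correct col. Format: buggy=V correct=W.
buggy=6 correct=14

`(lane % 4)*2 + (i % 2)`[27,4]→6
27: G=6,T=3
[4] (6+0,3*2+0+8) = (6,14)
col: 6 vs 14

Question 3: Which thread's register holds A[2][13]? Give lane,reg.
10,5

r=2→G=2,rhi=0  c=13→chi=1,T=2,p=1
L=2*4+2=10  i=1*4+0*2+1=5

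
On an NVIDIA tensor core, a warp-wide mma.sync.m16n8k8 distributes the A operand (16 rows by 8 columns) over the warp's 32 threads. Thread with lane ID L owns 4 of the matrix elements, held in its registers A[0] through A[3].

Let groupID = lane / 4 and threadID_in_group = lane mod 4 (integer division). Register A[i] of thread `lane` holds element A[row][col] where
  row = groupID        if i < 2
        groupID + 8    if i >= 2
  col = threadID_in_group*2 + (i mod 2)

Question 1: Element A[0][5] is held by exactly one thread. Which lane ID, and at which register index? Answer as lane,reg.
r=0⇒gr=0,Rb=0  c=5⇒th=2,odd=1
L=0*4+2=2  i=0*2+1=1

2,1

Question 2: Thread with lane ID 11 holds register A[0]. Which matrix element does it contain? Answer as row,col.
2,6

11: G=2,T=3
[0] (2+0,3*2+0) = (2,6)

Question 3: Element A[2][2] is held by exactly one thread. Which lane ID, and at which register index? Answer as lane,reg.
9,0

r=2→G=2,rhi=0  c=2→T=1,p=0
L=2*4+1=9  i=0*2+0=0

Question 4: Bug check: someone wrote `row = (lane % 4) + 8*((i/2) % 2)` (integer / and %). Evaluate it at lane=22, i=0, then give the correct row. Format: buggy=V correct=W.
`(lane % 4) + 8*((i/2) % 2)`[22,0]⇒2
L=22⇒gr=22>>2=5, th=22&3=2
[0]⇒row 5+0=5  col 2·2+0=4
row: 2 vs 5

buggy=2 correct=5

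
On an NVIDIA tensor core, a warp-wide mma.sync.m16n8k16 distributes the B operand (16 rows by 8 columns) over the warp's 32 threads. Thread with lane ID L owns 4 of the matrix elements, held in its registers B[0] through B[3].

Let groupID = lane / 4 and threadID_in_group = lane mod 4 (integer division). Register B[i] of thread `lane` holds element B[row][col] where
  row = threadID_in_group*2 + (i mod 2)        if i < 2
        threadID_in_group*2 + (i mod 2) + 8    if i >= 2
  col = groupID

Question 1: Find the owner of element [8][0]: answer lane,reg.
0,2

c=0⇒gr=0  r=8⇒Rb=1,th=0,odd=0
L=0*4+0=0  i=1*2+0=2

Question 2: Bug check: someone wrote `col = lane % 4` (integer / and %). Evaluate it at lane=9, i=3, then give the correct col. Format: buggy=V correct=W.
buggy=1 correct=2

`lane % 4`[9,3]=>1
lane 9=>9/4=2, 9 mod 4=1
i=3  r:2·1+1+8=>11  c:2
col: 1 vs 2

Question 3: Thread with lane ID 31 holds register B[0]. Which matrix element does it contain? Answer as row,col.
31: g=7,t=3
[0] (3*2+0+0,7) = (6,7)

6,7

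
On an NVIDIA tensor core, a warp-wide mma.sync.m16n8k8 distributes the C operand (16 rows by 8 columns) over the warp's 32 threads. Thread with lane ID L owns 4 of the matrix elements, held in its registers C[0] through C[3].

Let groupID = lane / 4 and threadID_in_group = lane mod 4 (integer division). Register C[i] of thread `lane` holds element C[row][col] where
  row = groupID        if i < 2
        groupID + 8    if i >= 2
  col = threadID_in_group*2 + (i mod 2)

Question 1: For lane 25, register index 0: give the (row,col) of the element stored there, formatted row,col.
6,2

L=25→G=25>>2=6, T=25&3=1
[0]→row 6+0=6  col 1·2+0=2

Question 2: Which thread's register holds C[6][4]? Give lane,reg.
r:6=>grp=6,rB=0  c:4=>tig=2,lo=0
L=6*4+2=26  i=0*2+0=0

26,0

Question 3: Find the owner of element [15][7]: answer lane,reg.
r: 15->gid=7,r8=1  c: 7->tid=3,i&1=1
L=7*4+3=31  i=1*2+1=3

31,3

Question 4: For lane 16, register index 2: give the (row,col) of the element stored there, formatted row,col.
L=16⇒gr=16>>2=4, th=16&3=0
[2]⇒row 4+8=12  col 0·2+0=0

12,0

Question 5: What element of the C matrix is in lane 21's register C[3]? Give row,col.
13,3

21: g=5,t=1
[3] (5+8,1*2+1) = (13,3)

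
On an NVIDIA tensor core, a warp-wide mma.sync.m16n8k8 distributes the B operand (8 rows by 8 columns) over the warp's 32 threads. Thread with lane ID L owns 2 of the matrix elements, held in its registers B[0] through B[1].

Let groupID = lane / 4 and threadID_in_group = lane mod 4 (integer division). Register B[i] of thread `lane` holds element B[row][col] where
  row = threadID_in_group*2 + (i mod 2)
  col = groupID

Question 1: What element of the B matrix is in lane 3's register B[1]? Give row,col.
7,0

lane 3→3/4=0, 3 mod 4=3
i=1  r:2·3+1→7  c:0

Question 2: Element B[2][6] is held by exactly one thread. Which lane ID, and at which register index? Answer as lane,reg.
25,0

c=6⇒gr=6  r=2⇒th=1,odd=0
L=6*4+1=25  i=0=0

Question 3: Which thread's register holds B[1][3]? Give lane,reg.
c=3⇒gr=3  r=1⇒th=0,odd=1
L=3*4+0=12  i=1=1

12,1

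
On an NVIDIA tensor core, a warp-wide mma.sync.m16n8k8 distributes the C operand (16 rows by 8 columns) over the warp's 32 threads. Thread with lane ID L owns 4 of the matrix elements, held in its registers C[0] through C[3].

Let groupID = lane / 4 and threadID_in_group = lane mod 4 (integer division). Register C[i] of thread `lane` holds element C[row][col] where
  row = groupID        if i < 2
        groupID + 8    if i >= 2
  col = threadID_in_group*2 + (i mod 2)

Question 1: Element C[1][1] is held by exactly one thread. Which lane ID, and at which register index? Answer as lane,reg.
r:1=>grp=1,rB=0  c:1=>tig=0,lo=1
L=1*4+0=4  i=0*2+1=1

4,1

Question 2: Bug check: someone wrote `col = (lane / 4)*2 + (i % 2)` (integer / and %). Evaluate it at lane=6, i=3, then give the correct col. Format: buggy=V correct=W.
buggy=3 correct=5

`(lane / 4)*2 + (i % 2)`[6,3]->3
lane 6->6/4=1, 6 mod 4=2
i=3  r:1+8->9  c:2·2+1->5
col: 3 vs 5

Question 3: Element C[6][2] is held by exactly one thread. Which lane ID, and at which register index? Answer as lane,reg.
r=6->g=6,rb=0  c=2->t=1,b0=0
L=6*4+1=25  i=0*2+0=0

25,0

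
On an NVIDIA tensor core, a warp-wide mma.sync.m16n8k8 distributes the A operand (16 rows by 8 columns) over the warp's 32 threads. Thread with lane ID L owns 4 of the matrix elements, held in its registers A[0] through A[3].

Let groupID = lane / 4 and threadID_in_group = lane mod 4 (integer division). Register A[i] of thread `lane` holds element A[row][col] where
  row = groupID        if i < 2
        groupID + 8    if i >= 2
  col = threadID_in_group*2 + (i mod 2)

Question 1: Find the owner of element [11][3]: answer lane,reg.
r=11⇒gr=3,Rb=1  c=3⇒th=1,odd=1
L=3*4+1=13  i=1*2+1=3

13,3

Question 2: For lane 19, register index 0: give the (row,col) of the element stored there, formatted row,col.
4,6

L=19=>grp=19>>2=4, tig=19&3=3
[0]=>row 4+0=4  col 3·2+0=6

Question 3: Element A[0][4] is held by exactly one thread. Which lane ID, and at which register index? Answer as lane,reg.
2,0

r=0⇒gr=0,Rb=0  c=4⇒th=2,odd=0
L=0*4+2=2  i=0*2+0=0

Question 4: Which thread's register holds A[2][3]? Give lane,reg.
9,1

r=2→G=2,rhi=0  c=3→T=1,p=1
L=2*4+1=9  i=0*2+1=1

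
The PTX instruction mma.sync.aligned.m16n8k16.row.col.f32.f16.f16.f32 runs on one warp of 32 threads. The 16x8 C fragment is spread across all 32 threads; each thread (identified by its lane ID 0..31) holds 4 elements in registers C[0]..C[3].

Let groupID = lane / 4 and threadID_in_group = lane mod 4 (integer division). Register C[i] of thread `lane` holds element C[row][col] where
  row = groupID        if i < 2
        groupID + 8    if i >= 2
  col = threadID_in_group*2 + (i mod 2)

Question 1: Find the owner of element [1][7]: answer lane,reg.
r=1->g=1,rb=0  c=7->t=3,b0=1
L=1*4+3=7  i=0*2+1=1

7,1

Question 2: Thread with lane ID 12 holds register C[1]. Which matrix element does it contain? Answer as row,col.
lane 12->12/4=3, 12 mod 4=0
i=1  r:3+0->3  c:2·0+1->1

3,1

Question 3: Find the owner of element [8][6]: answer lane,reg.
r:8=>grp=0,rB=1  c:6=>tig=3,lo=0
L=0*4+3=3  i=1*2+0=2

3,2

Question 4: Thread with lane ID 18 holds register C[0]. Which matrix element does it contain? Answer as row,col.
4,4

18: grp=4,tig=2
[0] (4+0,2*2+0) = (4,4)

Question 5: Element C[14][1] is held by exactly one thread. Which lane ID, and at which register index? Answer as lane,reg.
r: 14->gid=6,r8=1  c: 1->tid=0,i&1=1
L=6*4+0=24  i=1*2+1=3

24,3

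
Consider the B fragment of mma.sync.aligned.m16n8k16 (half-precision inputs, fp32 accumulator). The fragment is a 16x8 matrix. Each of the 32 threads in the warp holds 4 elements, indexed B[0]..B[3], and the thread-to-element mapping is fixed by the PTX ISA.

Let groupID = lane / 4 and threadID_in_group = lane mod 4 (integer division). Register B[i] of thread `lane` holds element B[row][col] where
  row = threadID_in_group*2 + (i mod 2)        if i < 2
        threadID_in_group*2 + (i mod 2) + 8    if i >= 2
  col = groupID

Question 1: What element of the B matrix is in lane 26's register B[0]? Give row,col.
4,6

lane 26: grp=6 (26/4), tig=2 (26%4)
i=0: r=2*2+0+0=4, c=grp=6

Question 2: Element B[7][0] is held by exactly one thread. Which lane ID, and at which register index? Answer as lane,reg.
3,1

c=0→G=0  r=7→rhi=0,T=3,p=1
L=0*4+3=3  i=0*2+1=1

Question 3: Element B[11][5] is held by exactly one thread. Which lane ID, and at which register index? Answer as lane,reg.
21,3

c=5⇒gr=5  r=11⇒Rb=1,th=1,odd=1
L=5*4+1=21  i=1*2+1=3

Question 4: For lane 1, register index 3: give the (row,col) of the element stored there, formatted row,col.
11,0

1: gid=0,tid=1
[3] (1*2+1+8,0) = (11,0)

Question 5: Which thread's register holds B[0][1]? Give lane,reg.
c:1=>grp=1  r:0=>rB=0,tig=0,lo=0
L=1*4+0=4  i=0*2+0=0

4,0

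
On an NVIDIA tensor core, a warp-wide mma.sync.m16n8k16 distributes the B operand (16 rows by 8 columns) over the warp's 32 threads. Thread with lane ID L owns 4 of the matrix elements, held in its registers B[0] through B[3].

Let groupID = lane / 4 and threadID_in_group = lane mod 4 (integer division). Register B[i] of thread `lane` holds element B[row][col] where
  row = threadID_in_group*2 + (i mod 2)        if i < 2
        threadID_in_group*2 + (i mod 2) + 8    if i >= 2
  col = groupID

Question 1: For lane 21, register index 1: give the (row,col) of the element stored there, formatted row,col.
3,5

21: grp=5,tig=1
[1] (1*2+1+0,5) = (3,5)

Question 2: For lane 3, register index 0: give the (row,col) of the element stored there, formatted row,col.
3: gid=0,tid=3
[0] (3*2+0+0,0) = (6,0)

6,0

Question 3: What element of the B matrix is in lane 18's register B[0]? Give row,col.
L=18⇒gr=18>>2=4, th=18&3=2
[0]⇒row 2·2+0+0=4  col gr=4

4,4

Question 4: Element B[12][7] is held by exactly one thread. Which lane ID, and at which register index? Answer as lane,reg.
c: 7->gid=7  r: 12->r8=1,tid=2,i&1=0
L=7*4+2=30  i=1*2+0=2

30,2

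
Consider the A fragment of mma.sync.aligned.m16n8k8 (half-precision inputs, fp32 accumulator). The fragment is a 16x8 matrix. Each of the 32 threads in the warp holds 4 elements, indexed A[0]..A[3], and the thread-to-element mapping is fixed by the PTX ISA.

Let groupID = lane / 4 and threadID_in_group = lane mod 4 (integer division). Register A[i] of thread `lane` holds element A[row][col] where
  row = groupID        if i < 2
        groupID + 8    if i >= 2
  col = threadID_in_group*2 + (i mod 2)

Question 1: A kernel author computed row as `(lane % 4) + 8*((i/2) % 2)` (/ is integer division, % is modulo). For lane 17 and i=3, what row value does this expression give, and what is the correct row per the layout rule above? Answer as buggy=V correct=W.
`(lane % 4) + 8*((i/2) % 2)`[17,3]⇒9
lane 17: gr=4 (17/4), th=1 (17%4)
i=3: r=4+8=12, c=1*2+1=3
row: 9 vs 12

buggy=9 correct=12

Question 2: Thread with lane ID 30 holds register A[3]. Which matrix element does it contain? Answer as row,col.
L=30=>grp=30>>2=7, tig=30&3=2
[3]=>row 7+8=15  col 2·2+1=5

15,5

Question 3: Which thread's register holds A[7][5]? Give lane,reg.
r: 7->gid=7,r8=0  c: 5->tid=2,i&1=1
L=7*4+2=30  i=0*2+1=1

30,1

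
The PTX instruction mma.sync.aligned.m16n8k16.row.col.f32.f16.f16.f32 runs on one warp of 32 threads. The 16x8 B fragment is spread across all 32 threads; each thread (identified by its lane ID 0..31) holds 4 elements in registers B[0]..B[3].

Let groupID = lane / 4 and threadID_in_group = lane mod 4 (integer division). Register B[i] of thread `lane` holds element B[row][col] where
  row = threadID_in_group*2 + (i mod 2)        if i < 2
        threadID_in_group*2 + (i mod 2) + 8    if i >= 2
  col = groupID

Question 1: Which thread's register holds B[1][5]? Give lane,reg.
20,1

c:5=>grp=5  r:1=>rB=0,tig=0,lo=1
L=5*4+0=20  i=0*2+1=1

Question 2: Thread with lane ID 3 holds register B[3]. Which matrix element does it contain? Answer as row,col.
15,0

lane 3: g=0 (3/4), t=3 (3%4)
i=3: r=3*2+1+8=15, c=g=0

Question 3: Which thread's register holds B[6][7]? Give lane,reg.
31,0

c: 7->gid=7  r: 6->r8=0,tid=3,i&1=0
L=7*4+3=31  i=0*2+0=0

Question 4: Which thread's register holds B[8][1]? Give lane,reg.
c: 1->gid=1  r: 8->r8=1,tid=0,i&1=0
L=1*4+0=4  i=1*2+0=2

4,2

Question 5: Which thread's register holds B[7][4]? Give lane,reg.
c=4→G=4  r=7→rhi=0,T=3,p=1
L=4*4+3=19  i=0*2+1=1

19,1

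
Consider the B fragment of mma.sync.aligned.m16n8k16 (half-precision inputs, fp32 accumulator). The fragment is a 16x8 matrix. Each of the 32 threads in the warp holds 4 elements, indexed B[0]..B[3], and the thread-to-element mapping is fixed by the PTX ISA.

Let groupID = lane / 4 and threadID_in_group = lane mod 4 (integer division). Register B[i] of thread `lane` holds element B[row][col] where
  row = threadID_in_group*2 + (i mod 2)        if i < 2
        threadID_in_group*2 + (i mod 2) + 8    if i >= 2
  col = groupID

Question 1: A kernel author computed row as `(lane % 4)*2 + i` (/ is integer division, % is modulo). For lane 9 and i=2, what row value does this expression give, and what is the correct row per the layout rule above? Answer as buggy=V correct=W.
`(lane % 4)*2 + i`[9,2]=>4
lane 9=>9/4=2, 9 mod 4=1
i=2  r:2·1+0+8=>10  c:2
row: 4 vs 10

buggy=4 correct=10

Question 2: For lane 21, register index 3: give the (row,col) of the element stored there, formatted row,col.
11,5

lane 21->21/4=5, 21 mod 4=1
i=3  r:2·1+1+8->11  c:5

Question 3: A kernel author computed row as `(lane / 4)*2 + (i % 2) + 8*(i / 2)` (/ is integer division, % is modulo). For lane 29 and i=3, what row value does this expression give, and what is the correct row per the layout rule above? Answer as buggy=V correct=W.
`(lane / 4)*2 + (i % 2) + 8*(i / 2)`[29,3]→23
L=29→G=29>>2=7, T=29&3=1
[3]→row 1·2+1+8=11  col G=7
row: 23 vs 11

buggy=23 correct=11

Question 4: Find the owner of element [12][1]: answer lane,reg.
c: 1->gid=1  r: 12->r8=1,tid=2,i&1=0
L=1*4+2=6  i=1*2+0=2

6,2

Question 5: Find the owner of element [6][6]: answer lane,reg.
c:6=>grp=6  r:6=>rB=0,tig=3,lo=0
L=6*4+3=27  i=0*2+0=0

27,0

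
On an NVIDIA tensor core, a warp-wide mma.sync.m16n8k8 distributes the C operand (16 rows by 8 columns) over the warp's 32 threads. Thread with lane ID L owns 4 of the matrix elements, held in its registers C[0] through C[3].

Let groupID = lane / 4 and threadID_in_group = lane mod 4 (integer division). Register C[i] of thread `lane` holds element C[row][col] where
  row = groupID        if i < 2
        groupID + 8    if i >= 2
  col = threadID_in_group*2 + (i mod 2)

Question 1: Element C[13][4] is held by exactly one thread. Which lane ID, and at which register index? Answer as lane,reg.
r=13→G=5,rhi=1  c=4→T=2,p=0
L=5*4+2=22  i=1*2+0=2

22,2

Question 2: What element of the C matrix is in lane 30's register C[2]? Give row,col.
lane 30: grp=7 (30/4), tig=2 (30%4)
i=2: r=7+8=15, c=2*2+0=4

15,4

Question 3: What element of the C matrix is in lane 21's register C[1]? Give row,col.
lane 21->21/4=5, 21 mod 4=1
i=1  r:5+0->5  c:2·1+1->3

5,3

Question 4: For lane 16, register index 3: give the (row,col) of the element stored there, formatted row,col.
16: gr=4,th=0
[3] (4+8,0*2+1) = (12,1)

12,1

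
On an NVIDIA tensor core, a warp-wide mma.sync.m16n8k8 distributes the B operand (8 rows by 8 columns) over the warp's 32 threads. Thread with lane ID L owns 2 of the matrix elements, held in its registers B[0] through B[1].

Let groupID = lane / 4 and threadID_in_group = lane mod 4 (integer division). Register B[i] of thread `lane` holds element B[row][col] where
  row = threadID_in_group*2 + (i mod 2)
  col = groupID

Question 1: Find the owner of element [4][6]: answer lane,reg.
c=6->g=6  r=4->t=2,b0=0
L=6*4+2=26  i=0=0

26,0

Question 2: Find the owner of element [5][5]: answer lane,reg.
c:5=>grp=5  r:5=>tig=2,lo=1
L=5*4+2=22  i=1=1

22,1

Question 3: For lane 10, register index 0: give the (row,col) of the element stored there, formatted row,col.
lane 10⇒10/4=2, 10 mod 4=2
i=0  r:2·2+0⇒4  c:2

4,2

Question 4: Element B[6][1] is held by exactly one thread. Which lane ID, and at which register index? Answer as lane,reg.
c=1⇒gr=1  r=6⇒th=3,odd=0
L=1*4+3=7  i=0=0

7,0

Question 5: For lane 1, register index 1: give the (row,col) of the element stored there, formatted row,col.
3,0

1: G=0,T=1
[1] (1*2+1,0) = (3,0)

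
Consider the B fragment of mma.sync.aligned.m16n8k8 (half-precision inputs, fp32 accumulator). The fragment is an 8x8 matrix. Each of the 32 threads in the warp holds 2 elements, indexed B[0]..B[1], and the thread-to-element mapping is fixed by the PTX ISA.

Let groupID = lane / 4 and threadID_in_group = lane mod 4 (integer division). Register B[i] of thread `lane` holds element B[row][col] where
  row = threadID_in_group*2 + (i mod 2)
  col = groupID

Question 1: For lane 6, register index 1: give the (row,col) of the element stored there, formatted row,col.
5,1

L=6→G=6>>2=1, T=6&3=2
[1]→row 2·2+1=5  col G=1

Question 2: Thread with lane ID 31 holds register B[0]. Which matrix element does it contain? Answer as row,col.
6,7

L=31->g=31>>2=7, t=31&3=3
[0]->row 3·2+0=6  col g=7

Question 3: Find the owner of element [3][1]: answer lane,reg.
c:1=>grp=1  r:3=>tig=1,lo=1
L=1*4+1=5  i=1=1

5,1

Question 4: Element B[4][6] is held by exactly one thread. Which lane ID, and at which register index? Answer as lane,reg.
26,0

c=6→G=6  r=4→T=2,p=0
L=6*4+2=26  i=0=0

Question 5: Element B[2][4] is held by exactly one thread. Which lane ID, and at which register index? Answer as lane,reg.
c: 4->gid=4  r: 2->tid=1,i&1=0
L=4*4+1=17  i=0=0

17,0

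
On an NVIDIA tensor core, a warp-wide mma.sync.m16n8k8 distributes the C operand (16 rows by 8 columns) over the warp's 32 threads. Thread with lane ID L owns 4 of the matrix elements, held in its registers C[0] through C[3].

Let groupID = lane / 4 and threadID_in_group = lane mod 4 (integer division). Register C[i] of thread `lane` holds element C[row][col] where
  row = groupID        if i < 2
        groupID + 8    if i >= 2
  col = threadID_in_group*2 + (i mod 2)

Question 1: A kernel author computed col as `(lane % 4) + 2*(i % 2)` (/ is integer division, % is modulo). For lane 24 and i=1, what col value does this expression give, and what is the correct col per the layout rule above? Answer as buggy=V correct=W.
buggy=2 correct=1

`(lane % 4) + 2*(i % 2)`[24,1]->2
lane 24: gid=6 (24/4), tid=0 (24%4)
i=1: r=6+0=6, c=0*2+1=1
col: 2 vs 1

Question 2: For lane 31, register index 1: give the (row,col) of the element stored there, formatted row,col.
7,7

31: gr=7,th=3
[1] (7+0,3*2+1) = (7,7)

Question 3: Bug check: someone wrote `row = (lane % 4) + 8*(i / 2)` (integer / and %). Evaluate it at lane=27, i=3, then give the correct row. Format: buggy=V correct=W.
buggy=11 correct=14

`(lane % 4) + 8*(i / 2)`[27,3]=>11
27: grp=6,tig=3
[3] (6+8,3*2+1) = (14,7)
row: 11 vs 14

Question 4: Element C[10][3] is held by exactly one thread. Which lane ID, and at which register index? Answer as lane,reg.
9,3

r: 10->gid=2,r8=1  c: 3->tid=1,i&1=1
L=2*4+1=9  i=1*2+1=3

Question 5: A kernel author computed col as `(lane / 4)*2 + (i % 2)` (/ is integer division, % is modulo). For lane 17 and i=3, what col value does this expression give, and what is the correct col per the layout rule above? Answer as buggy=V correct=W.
buggy=9 correct=3

`(lane / 4)*2 + (i % 2)`[17,3]=>9
lane 17: grp=4 (17/4), tig=1 (17%4)
i=3: r=4+8=12, c=1*2+1=3
col: 9 vs 3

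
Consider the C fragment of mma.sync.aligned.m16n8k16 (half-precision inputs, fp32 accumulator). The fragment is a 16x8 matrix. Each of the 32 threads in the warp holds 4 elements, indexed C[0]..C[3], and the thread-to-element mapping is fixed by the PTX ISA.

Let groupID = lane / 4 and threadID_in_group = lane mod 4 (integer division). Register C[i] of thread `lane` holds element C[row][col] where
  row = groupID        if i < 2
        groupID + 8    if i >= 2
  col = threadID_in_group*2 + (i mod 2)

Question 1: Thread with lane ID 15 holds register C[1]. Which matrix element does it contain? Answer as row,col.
3,7

lane 15: grp=3 (15/4), tig=3 (15%4)
i=1: r=3+0=3, c=3*2+1=7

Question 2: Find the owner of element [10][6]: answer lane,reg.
r:10=>grp=2,rB=1  c:6=>tig=3,lo=0
L=2*4+3=11  i=1*2+0=2

11,2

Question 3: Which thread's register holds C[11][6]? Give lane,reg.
r=11->g=3,rb=1  c=6->t=3,b0=0
L=3*4+3=15  i=1*2+0=2

15,2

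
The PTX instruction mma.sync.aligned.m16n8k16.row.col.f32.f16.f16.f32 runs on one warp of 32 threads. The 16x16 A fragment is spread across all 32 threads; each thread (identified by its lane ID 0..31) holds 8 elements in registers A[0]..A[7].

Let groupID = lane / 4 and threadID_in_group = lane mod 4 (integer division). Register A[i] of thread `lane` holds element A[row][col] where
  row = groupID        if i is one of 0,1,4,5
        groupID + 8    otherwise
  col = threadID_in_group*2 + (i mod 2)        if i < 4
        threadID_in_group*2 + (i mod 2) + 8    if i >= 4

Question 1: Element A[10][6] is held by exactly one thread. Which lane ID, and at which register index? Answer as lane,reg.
r=10→G=2,rhi=1  c=6→chi=0,T=3,p=0
L=2*4+3=11  i=0*4+1*2+0=2

11,2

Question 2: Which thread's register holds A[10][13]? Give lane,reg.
10,7

r=10→G=2,rhi=1  c=13→chi=1,T=2,p=1
L=2*4+2=10  i=1*4+1*2+1=7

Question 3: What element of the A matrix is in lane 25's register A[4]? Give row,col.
lane 25->25/4=6, 25 mod 4=1
i=4  r:6+0->6  c:2·1+0+8->10

6,10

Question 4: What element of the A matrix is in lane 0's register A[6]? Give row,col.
8,8

lane 0=>0/4=0, 0 mod 4=0
i=6  r:0+8=>8  c:2·0+0+8=>8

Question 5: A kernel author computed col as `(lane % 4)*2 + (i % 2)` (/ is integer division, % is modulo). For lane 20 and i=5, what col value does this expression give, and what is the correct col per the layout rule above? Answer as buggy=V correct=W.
buggy=1 correct=9

`(lane % 4)*2 + (i % 2)`[20,5]->1
lane 20->20/4=5, 20 mod 4=0
i=5  r:5+0->5  c:2·0+1+8->9
col: 1 vs 9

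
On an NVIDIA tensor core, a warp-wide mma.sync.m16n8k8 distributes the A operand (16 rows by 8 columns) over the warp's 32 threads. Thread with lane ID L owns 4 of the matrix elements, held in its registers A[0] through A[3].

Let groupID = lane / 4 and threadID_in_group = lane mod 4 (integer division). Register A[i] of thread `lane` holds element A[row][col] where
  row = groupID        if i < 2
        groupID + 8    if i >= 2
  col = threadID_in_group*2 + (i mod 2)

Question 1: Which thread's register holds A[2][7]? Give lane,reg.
r=2⇒gr=2,Rb=0  c=7⇒th=3,odd=1
L=2*4+3=11  i=0*2+1=1

11,1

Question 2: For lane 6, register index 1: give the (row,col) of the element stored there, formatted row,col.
1,5

L=6⇒gr=6>>2=1, th=6&3=2
[1]⇒row 1+0=1  col 2·2+1=5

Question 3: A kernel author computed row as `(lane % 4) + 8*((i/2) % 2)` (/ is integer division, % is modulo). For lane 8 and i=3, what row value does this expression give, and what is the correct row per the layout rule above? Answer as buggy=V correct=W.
buggy=8 correct=10

`(lane % 4) + 8*((i/2) % 2)`[8,3]->8
8: gid=2,tid=0
[3] (2+8,0*2+1) = (10,1)
row: 8 vs 10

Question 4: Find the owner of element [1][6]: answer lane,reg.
r: 1->gid=1,r8=0  c: 6->tid=3,i&1=0
L=1*4+3=7  i=0*2+0=0

7,0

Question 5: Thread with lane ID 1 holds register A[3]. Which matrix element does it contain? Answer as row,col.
L=1→G=1>>2=0, T=1&3=1
[3]→row 0+8=8  col 1·2+1=3

8,3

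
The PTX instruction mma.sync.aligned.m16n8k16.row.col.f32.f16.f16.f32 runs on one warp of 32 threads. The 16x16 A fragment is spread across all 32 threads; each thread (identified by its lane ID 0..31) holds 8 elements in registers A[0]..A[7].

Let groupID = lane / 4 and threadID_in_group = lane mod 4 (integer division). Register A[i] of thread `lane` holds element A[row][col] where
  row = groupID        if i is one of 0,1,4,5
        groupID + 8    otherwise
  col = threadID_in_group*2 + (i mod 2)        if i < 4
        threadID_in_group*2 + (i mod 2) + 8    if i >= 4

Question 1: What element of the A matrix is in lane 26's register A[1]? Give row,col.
6,5

26: gr=6,th=2
[1] (6+0,2*2+1+0) = (6,5)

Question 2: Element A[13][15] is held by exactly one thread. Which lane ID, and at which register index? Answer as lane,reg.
23,7

r=13->g=5,rb=1  c=15->cb=1,t=3,b0=1
L=5*4+3=23  i=1*4+1*2+1=7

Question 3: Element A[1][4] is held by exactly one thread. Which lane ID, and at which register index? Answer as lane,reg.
6,0

r:1=>grp=1,rB=0  c:4=>cB=0,tig=2,lo=0
L=1*4+2=6  i=0*4+0*2+0=0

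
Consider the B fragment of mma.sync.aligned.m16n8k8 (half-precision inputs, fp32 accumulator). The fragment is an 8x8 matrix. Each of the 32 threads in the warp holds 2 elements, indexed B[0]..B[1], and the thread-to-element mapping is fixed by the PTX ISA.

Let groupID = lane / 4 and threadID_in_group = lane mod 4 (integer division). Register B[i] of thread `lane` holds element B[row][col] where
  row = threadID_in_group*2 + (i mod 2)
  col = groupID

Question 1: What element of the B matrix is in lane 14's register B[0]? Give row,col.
14: gid=3,tid=2
[0] (2*2+0,3) = (4,3)

4,3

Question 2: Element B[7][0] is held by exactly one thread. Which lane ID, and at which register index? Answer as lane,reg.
c: 0->gid=0  r: 7->tid=3,i&1=1
L=0*4+3=3  i=1=1

3,1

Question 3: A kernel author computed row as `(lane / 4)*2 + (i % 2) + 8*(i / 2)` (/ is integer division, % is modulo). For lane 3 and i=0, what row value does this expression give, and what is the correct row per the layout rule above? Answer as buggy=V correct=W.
`(lane / 4)*2 + (i % 2) + 8*(i / 2)`[3,0]⇒0
L=3⇒gr=3>>2=0, th=3&3=3
[0]⇒row 3·2+0=6  col gr=0
row: 0 vs 6

buggy=0 correct=6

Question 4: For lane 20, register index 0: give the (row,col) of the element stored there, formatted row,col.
L=20=>grp=20>>2=5, tig=20&3=0
[0]=>row 0·2+0=0  col grp=5

0,5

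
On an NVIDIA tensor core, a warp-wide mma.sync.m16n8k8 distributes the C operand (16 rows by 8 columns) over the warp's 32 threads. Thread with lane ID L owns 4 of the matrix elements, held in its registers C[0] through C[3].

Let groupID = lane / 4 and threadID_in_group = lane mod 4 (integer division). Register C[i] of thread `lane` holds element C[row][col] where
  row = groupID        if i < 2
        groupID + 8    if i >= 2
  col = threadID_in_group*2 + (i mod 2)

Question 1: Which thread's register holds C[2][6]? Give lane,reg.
r=2⇒gr=2,Rb=0  c=6⇒th=3,odd=0
L=2*4+3=11  i=0*2+0=0

11,0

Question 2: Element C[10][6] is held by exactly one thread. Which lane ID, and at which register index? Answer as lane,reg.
r: 10->gid=2,r8=1  c: 6->tid=3,i&1=0
L=2*4+3=11  i=1*2+0=2

11,2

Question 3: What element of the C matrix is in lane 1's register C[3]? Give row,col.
1: G=0,T=1
[3] (0+8,1*2+1) = (8,3)

8,3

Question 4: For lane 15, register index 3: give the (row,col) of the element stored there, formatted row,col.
11,7

15: gid=3,tid=3
[3] (3+8,3*2+1) = (11,7)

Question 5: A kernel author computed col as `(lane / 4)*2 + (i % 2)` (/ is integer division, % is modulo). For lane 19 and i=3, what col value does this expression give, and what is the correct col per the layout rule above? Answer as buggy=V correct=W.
buggy=9 correct=7

`(lane / 4)*2 + (i % 2)`[19,3]→9
lane 19→19/4=4, 19 mod 4=3
i=3  r:4+8→12  c:2·3+1→7
col: 9 vs 7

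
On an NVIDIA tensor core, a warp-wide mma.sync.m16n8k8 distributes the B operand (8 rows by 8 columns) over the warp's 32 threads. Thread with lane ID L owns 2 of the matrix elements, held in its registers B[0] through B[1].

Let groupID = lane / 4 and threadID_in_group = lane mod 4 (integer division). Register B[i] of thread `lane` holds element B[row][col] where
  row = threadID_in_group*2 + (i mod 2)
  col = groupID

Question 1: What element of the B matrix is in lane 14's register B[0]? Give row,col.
lane 14->14/4=3, 14 mod 4=2
i=0  r:2·2+0->4  c:3

4,3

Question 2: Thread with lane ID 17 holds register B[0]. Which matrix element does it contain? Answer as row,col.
17: g=4,t=1
[0] (1*2+0,4) = (2,4)

2,4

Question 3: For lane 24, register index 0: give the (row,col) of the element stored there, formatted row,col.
0,6

24: g=6,t=0
[0] (0*2+0,6) = (0,6)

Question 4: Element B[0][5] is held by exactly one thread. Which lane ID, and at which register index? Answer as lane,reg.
c:5=>grp=5  r:0=>tig=0,lo=0
L=5*4+0=20  i=0=0

20,0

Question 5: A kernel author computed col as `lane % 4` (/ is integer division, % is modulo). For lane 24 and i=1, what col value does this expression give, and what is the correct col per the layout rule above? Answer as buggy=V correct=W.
buggy=0 correct=6

`lane % 4`[24,1]⇒0
24: gr=6,th=0
[1] (0*2+1,6) = (1,6)
col: 0 vs 6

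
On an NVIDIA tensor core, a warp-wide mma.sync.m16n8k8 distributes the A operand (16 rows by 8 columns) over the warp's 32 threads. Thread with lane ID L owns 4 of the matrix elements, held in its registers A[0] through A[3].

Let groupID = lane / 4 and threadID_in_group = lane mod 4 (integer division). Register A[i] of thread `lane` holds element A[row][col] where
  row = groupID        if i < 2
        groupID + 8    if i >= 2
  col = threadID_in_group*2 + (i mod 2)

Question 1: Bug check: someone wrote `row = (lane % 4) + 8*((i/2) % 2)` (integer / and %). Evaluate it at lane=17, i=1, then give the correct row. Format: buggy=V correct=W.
buggy=1 correct=4

`(lane % 4) + 8*((i/2) % 2)`[17,1]→1
L=17→G=17>>2=4, T=17&3=1
[1]→row 4+0=4  col 1·2+1=3
row: 1 vs 4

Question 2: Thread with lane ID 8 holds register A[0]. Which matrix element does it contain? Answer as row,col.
L=8=>grp=8>>2=2, tig=8&3=0
[0]=>row 2+0=2  col 0·2+0=0

2,0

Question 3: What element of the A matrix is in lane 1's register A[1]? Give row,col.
0,3

lane 1=>1/4=0, 1 mod 4=1
i=1  r:0+0=>0  c:2·1+1=>3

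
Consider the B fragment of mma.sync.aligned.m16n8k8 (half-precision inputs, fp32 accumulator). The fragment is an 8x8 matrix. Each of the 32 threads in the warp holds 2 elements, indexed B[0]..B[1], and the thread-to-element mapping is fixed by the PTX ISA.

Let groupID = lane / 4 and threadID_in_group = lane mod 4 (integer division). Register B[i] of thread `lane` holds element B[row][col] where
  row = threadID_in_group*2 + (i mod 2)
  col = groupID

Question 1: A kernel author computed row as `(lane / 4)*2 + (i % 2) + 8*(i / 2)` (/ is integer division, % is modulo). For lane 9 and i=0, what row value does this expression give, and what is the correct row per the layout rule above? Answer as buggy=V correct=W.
buggy=4 correct=2

`(lane / 4)*2 + (i % 2) + 8*(i / 2)`[9,0]=>4
lane 9=>9/4=2, 9 mod 4=1
i=0  r:2·1+0=>2  c:2
row: 4 vs 2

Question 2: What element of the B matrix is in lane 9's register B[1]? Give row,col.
3,2

9: gid=2,tid=1
[1] (1*2+1,2) = (3,2)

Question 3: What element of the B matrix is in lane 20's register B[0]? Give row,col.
0,5

lane 20⇒20/4=5, 20 mod 4=0
i=0  r:2·0+0⇒0  c:5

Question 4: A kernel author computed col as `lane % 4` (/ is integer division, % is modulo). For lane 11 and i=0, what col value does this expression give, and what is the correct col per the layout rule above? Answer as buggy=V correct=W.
`lane % 4`[11,0]->3
L=11->gid=11>>2=2, tid=11&3=3
[0]->row 3·2+0=6  col gid=2
col: 3 vs 2

buggy=3 correct=2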